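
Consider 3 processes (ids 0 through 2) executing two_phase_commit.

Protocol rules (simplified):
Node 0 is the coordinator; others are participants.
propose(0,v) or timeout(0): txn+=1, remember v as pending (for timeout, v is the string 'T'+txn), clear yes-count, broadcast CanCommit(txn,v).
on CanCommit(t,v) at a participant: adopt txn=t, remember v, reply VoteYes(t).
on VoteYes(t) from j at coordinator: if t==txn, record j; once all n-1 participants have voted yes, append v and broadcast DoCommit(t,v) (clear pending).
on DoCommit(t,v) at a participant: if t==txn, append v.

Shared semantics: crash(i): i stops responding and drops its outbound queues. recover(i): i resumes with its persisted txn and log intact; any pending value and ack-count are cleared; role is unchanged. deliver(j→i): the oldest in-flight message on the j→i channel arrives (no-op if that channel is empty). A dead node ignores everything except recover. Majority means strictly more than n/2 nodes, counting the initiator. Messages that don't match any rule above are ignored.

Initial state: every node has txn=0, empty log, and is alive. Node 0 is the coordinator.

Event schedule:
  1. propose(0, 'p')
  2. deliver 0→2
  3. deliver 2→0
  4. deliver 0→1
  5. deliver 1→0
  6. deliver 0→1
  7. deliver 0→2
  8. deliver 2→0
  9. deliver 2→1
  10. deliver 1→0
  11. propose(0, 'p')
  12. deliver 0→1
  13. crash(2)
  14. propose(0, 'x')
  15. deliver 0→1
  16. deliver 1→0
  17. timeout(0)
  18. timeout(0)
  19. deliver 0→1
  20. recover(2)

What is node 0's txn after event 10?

e1 propose(0,'p'): 0[coor,t=1,-]
e2 deliver 0→2: 2[part,t=1,-]
e3 deliver 2→0: ·
e4 deliver 0→1: 1[part,t=1,-]
e5 deliver 1→0: 0[coor,t=1,p]
e6 deliver 0→1: 1[part,t=1,p]
e7 deliver 0→2: 2[part,t=1,p]
e8 deliver 2→0: ·
e9 deliver 2→1: ·
e10 deliver 1→0: ·

1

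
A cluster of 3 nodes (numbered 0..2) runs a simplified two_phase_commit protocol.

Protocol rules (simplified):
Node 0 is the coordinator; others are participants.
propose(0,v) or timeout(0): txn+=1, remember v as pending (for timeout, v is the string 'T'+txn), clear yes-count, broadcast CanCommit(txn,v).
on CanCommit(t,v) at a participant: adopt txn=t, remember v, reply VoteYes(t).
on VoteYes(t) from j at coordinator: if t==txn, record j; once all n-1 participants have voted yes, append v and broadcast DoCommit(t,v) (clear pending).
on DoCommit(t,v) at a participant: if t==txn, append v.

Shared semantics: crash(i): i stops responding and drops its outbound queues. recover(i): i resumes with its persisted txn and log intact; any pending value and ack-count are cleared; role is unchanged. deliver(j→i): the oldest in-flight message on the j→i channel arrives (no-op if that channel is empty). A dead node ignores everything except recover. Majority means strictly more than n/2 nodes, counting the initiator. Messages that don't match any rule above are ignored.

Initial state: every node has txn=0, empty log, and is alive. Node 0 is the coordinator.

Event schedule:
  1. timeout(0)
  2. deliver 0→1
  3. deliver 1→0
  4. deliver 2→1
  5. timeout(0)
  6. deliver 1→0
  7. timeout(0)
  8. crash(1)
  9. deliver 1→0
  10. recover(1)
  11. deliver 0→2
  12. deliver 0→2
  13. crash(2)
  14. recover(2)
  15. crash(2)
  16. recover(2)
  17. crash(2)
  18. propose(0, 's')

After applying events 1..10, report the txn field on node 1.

1

e1 timeout(0): 0[coor,t=1,-]
e2 deliver 0→1: 1[part,t=1,-]
e3 deliver 1→0: ·
e4 deliver 2→1: ·
e5 timeout(0): 0[coor,t=2,-]
e6 deliver 1→0: ·
e7 timeout(0): 0[coor,t=3,-]
e8 crash(1): 1[✗part,t=1,-]
e9 deliver 1→0: ·
e10 recover(1): 1[part,t=1,-]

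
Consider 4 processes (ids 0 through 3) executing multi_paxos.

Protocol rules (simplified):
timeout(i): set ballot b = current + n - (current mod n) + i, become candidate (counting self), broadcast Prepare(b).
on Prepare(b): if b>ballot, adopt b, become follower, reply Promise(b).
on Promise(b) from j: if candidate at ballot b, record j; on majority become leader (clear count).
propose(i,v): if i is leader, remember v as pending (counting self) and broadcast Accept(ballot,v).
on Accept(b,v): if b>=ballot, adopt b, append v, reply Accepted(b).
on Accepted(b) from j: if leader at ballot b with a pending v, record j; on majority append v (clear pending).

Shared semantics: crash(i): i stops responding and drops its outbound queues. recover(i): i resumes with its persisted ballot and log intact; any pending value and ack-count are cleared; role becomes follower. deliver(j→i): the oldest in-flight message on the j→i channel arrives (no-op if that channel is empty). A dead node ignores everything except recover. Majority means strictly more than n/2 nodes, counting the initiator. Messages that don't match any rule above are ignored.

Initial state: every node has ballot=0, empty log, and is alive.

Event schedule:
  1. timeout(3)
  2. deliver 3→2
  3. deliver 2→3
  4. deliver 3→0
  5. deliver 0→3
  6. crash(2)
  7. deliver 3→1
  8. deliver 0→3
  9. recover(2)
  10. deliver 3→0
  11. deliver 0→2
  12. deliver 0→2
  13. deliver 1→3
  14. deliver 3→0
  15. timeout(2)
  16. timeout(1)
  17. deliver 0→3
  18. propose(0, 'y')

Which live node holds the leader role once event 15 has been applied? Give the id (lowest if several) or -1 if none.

3

e1 timeout(3): 3[cand,b=7,-]
e2 deliver 3→2: 2[foll,b=7,-]
e3 deliver 2→3: ·
e4 deliver 3→0: 0[foll,b=7,-]
e5 deliver 0→3: 3[lead,b=7,-]
e6 crash(2): 2[✗foll,b=7,-]
e7 deliver 3→1: 1[foll,b=7,-]
e8 deliver 0→3: ·
e9 recover(2): 2[foll,b=7,-]
e10 deliver 3→0: ·
e11 deliver 0→2: ·
e12 deliver 0→2: ·
e13 deliver 1→3: ·
e14 deliver 3→0: ·
e15 timeout(2): 2[cand,b=10,-]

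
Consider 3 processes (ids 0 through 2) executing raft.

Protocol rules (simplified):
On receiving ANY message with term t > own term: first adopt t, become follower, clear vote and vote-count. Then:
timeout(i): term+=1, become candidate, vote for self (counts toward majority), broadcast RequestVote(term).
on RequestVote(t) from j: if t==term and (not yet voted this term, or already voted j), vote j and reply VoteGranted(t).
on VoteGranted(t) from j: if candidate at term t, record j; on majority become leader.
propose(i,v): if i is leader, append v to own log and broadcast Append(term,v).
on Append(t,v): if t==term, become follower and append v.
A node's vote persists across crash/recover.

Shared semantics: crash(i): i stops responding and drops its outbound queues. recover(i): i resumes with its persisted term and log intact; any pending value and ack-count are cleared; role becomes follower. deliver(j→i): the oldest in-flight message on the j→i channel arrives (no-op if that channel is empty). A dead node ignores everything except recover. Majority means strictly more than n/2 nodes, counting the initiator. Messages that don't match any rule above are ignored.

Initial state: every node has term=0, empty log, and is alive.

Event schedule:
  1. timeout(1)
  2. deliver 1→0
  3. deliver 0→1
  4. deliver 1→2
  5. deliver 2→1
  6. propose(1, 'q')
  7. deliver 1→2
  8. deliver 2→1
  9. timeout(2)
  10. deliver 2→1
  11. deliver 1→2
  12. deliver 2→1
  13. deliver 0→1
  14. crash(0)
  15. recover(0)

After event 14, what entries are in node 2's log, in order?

step 1 timeout(1): 1={cand,t=1,log=-}
step 2 deliver 1→0: 0={foll,t=1,log=-}
step 3 deliver 0→1: 1={lead,t=1,log=-}
step 4 deliver 1→2: 2={foll,t=1,log=-}
step 5 deliver 2→1: —
step 6 propose(1,'q'): 1={lead,t=1,log=q}
step 7 deliver 1→2: 2={foll,t=1,log=q}
step 8 deliver 2→1: —
step 9 timeout(2): 2={cand,t=2,log=q}
step 10 deliver 2→1: 1={foll,t=2,log=q}
step 11 deliver 1→2: 2={lead,t=2,log=q}
step 12 deliver 2→1: —
step 13 deliver 0→1: —
step 14 crash(0): 0={✗foll,t=1,log=-}

q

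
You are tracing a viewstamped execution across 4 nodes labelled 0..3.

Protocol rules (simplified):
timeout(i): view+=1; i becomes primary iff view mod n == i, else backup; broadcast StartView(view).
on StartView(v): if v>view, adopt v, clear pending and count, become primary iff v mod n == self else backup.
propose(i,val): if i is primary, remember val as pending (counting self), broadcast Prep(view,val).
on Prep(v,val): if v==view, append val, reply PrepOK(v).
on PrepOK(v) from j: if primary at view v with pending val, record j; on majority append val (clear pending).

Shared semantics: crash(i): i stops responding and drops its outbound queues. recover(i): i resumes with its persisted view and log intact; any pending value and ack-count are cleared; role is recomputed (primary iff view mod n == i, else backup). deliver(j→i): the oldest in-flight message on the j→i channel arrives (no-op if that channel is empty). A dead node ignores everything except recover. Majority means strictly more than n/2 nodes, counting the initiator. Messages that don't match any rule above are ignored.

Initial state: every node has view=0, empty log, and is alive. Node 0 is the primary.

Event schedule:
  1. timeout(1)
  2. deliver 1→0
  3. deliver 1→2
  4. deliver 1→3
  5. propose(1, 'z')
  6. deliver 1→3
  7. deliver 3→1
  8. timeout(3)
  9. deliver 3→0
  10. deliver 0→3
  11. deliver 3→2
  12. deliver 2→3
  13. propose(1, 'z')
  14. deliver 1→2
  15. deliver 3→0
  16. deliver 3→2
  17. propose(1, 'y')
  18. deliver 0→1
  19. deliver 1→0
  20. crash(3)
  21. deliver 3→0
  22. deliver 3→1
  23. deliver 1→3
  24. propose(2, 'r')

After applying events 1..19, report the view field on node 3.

after 1 — timeout(1): n1:prim/v1/[-]
after 2 — deliver 1→0: n0:back/v1/[-]
after 3 — deliver 1→2: n2:back/v1/[-]
after 4 — deliver 1→3: n3:back/v1/[-]
after 5 — propose(1,'z'): ·
after 6 — deliver 1→3: n3:back/v1/[z]
after 7 — deliver 3→1: ·
after 8 — timeout(3): n3:back/v2/[z]
after 9 — deliver 3→0: n0:back/v2/[-]
after 10 — deliver 0→3: ·
after 11 — deliver 3→2: n2:prim/v2/[-]
after 12 — deliver 2→3: ·
after 13 — propose(1,'z'): ·
after 14 — deliver 1→2: ·
after 15 — deliver 3→0: ·
after 16 — deliver 3→2: ·
after 17 — propose(1,'y'): ·
after 18 — deliver 0→1: ·
after 19 — deliver 1→0: ·

2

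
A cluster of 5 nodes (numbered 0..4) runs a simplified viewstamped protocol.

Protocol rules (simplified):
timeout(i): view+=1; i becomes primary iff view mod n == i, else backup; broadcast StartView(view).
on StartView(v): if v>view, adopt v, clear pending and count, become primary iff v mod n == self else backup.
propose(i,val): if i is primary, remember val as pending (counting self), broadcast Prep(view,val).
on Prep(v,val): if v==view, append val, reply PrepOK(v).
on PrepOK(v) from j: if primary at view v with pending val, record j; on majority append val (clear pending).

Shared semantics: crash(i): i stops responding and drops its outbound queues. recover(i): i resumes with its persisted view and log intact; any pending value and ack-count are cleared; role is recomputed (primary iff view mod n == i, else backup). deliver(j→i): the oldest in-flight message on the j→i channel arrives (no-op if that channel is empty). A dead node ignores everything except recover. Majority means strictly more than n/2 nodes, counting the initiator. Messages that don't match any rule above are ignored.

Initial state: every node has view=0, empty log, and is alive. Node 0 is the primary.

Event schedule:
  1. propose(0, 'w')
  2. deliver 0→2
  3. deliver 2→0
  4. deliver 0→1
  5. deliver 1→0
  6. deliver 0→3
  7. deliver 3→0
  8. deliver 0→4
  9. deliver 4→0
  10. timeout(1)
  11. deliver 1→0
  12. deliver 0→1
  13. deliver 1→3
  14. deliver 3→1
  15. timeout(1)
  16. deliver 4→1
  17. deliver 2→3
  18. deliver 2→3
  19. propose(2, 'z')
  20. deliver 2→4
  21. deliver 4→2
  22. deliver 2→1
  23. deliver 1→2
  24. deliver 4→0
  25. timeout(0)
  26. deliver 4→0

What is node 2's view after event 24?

1

1. propose(0,'w'):  nop
2. deliver 0→2:  <2:back v0 w>
3. deliver 2→0:  nop
4. deliver 0→1:  <1:back v0 w>
5. deliver 1→0:  <0:prim v0 w>
6. deliver 0→3:  <3:back v0 w>
7. deliver 3→0:  nop
8. deliver 0→4:  <4:back v0 w>
9. deliver 4→0:  nop
10. timeout(1):  <1:prim v1 w>
11. deliver 1→0:  <0:back v1 w>
12. deliver 0→1:  nop
13. deliver 1→3:  <3:back v1 w>
14. deliver 3→1:  nop
15. timeout(1):  <1:back v2 w>
16. deliver 4→1:  nop
17. deliver 2→3:  nop
18. deliver 2→3:  nop
19. propose(2,'z'):  nop
20. deliver 2→4:  nop
21. deliver 4→2:  nop
22. deliver 2→1:  nop
23. deliver 1→2:  <2:back v1 w>
24. deliver 4→0:  nop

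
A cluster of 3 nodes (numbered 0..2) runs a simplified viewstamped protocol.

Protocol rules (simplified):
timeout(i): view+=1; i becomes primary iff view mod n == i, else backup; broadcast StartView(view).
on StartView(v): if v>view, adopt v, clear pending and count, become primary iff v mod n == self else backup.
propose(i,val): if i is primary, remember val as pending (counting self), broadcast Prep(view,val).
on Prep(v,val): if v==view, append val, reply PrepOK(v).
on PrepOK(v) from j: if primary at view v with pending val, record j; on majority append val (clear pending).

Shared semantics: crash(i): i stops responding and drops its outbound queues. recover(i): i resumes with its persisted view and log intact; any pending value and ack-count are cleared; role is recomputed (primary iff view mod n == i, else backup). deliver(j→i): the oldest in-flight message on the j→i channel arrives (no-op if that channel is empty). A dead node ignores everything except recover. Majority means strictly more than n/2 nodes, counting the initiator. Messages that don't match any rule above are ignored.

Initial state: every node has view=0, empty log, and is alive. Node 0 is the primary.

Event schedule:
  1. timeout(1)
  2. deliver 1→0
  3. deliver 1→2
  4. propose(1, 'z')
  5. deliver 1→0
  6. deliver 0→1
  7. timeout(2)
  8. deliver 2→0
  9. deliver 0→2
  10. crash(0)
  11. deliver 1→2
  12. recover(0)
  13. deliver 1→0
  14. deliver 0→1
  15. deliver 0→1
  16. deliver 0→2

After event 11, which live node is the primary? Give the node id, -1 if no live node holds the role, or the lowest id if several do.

1

e1 timeout(1): 1[prim,v=1,-]
e2 deliver 1→0: 0[back,v=1,-]
e3 deliver 1→2: 2[back,v=1,-]
e4 propose(1,'z'): ·
e5 deliver 1→0: 0[back,v=1,z]
e6 deliver 0→1: 1[prim,v=1,z]
e7 timeout(2): 2[prim,v=2,-]
e8 deliver 2→0: 0[back,v=2,z]
e9 deliver 0→2: ·
e10 crash(0): 0[✗back,v=2,z]
e11 deliver 1→2: ·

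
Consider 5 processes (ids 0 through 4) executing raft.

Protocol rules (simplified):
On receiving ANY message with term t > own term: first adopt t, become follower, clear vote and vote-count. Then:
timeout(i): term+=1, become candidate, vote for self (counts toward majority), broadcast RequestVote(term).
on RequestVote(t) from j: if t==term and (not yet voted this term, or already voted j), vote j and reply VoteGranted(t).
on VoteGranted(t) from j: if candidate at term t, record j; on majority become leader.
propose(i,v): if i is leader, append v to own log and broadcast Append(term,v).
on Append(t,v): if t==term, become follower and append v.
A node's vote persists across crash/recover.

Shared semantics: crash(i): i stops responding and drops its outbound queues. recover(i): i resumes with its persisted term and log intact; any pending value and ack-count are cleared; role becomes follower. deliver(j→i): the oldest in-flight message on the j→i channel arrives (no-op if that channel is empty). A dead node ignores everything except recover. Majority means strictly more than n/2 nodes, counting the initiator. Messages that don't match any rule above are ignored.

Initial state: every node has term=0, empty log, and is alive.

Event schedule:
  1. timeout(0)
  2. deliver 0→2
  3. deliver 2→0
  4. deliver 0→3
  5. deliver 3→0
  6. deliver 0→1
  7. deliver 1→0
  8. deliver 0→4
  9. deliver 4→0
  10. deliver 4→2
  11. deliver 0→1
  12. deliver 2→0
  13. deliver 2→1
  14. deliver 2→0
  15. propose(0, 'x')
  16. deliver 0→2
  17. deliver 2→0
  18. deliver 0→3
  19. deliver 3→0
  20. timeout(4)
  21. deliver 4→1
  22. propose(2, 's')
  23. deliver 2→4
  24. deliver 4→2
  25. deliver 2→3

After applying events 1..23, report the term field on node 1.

1. timeout(0):  <0:cand t1 ->
2. deliver 0→2:  <2:foll t1 ->
3. deliver 2→0:  nop
4. deliver 0→3:  <3:foll t1 ->
5. deliver 3→0:  <0:lead t1 ->
6. deliver 0→1:  <1:foll t1 ->
7. deliver 1→0:  nop
8. deliver 0→4:  <4:foll t1 ->
9. deliver 4→0:  nop
10. deliver 4→2:  nop
11. deliver 0→1:  nop
12. deliver 2→0:  nop
13. deliver 2→1:  nop
14. deliver 2→0:  nop
15. propose(0,'x'):  <0:lead t1 x>
16. deliver 0→2:  <2:foll t1 x>
17. deliver 2→0:  nop
18. deliver 0→3:  <3:foll t1 x>
19. deliver 3→0:  nop
20. timeout(4):  <4:cand t2 ->
21. deliver 4→1:  <1:foll t2 ->
22. propose(2,'s'):  nop
23. deliver 2→4:  nop

2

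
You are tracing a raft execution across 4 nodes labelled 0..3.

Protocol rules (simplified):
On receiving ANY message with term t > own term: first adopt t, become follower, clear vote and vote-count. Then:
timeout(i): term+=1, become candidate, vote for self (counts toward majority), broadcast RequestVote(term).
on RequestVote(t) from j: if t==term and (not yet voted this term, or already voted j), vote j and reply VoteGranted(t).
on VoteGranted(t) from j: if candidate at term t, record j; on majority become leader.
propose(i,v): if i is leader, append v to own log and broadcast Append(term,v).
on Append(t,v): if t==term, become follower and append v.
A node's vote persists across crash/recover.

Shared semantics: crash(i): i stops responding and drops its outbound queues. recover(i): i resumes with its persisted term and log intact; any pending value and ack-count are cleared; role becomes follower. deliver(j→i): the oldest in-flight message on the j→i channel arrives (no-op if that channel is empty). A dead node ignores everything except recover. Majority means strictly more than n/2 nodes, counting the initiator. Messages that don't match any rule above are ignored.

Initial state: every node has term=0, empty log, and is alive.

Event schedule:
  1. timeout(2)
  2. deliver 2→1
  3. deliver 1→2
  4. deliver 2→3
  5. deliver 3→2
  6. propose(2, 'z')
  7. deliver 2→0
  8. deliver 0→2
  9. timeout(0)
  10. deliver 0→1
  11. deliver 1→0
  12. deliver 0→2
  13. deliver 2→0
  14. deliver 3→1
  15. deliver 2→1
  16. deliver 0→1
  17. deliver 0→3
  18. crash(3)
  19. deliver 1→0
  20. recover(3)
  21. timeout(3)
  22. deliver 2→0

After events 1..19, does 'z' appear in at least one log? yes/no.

yes

step 1 timeout(2): 2={cand,t=1,log=-}
step 2 deliver 2→1: 1={foll,t=1,log=-}
step 3 deliver 1→2: —
step 4 deliver 2→3: 3={foll,t=1,log=-}
step 5 deliver 3→2: 2={lead,t=1,log=-}
step 6 propose(2,'z'): 2={lead,t=1,log=z}
step 7 deliver 2→0: 0={foll,t=1,log=-}
step 8 deliver 0→2: —
step 9 timeout(0): 0={cand,t=2,log=-}
step 10 deliver 0→1: 1={foll,t=2,log=-}
step 11 deliver 1→0: —
step 12 deliver 0→2: 2={foll,t=2,log=z}
step 13 deliver 2→0: —
step 14 deliver 3→1: —
step 15 deliver 2→1: —
step 16 deliver 0→1: —
step 17 deliver 0→3: 3={foll,t=2,log=-}
step 18 crash(3): 3={✗foll,t=2,log=-}
step 19 deliver 1→0: —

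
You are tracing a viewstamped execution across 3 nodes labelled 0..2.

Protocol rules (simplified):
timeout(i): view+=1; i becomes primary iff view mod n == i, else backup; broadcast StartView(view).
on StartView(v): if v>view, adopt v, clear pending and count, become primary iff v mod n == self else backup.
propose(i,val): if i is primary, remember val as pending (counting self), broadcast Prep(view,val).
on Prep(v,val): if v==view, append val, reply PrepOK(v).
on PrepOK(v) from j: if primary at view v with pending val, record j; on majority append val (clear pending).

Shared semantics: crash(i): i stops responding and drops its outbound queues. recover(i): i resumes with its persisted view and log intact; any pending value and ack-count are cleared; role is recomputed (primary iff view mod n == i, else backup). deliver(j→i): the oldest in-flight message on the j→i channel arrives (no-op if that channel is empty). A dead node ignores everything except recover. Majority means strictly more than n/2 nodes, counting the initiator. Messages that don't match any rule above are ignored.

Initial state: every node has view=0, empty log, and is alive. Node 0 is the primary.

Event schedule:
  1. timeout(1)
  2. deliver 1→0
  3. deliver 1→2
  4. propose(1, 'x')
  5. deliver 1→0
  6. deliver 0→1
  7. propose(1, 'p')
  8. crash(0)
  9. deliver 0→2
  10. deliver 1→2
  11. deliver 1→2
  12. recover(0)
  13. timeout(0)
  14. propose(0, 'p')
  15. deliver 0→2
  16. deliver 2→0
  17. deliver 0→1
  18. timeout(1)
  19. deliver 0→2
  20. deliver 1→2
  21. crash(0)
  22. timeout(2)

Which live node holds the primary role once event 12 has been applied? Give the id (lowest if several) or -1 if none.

1. timeout(1):  <1:prim v1 ->
2. deliver 1→0:  <0:back v1 ->
3. deliver 1→2:  <2:back v1 ->
4. propose(1,'x'):  nop
5. deliver 1→0:  <0:back v1 x>
6. deliver 0→1:  <1:prim v1 x>
7. propose(1,'p'):  nop
8. crash(0):  <0:✗back v1 x>
9. deliver 0→2:  nop
10. deliver 1→2:  <2:back v1 x>
11. deliver 1→2:  <2:back v1 x,p>
12. recover(0):  <0:back v1 x>

1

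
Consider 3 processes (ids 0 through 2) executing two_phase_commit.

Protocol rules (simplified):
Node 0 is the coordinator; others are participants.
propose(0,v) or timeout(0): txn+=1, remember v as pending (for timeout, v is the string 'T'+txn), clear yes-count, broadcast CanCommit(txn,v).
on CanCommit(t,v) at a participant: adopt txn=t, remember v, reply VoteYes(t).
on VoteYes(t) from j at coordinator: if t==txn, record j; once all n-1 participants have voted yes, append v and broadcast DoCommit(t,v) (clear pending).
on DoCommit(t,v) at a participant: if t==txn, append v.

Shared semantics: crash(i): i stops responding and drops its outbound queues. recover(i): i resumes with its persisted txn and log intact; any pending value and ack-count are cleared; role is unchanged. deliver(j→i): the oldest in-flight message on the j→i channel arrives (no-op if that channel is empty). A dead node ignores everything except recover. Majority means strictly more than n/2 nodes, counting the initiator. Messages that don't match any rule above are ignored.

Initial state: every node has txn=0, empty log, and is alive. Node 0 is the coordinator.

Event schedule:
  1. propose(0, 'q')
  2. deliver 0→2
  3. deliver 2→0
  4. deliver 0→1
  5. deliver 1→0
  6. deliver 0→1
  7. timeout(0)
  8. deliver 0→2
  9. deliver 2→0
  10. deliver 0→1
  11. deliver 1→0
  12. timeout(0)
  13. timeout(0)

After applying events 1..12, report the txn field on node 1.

after 1 — propose(0,'q'): n0:coor/t1/[-]
after 2 — deliver 0→2: n2:part/t1/[-]
after 3 — deliver 2→0: ·
after 4 — deliver 0→1: n1:part/t1/[-]
after 5 — deliver 1→0: n0:coor/t1/[q]
after 6 — deliver 0→1: n1:part/t1/[q]
after 7 — timeout(0): n0:coor/t2/[q]
after 8 — deliver 0→2: n2:part/t1/[q]
after 9 — deliver 2→0: ·
after 10 — deliver 0→1: n1:part/t2/[q]
after 11 — deliver 1→0: ·
after 12 — timeout(0): n0:coor/t3/[q]

2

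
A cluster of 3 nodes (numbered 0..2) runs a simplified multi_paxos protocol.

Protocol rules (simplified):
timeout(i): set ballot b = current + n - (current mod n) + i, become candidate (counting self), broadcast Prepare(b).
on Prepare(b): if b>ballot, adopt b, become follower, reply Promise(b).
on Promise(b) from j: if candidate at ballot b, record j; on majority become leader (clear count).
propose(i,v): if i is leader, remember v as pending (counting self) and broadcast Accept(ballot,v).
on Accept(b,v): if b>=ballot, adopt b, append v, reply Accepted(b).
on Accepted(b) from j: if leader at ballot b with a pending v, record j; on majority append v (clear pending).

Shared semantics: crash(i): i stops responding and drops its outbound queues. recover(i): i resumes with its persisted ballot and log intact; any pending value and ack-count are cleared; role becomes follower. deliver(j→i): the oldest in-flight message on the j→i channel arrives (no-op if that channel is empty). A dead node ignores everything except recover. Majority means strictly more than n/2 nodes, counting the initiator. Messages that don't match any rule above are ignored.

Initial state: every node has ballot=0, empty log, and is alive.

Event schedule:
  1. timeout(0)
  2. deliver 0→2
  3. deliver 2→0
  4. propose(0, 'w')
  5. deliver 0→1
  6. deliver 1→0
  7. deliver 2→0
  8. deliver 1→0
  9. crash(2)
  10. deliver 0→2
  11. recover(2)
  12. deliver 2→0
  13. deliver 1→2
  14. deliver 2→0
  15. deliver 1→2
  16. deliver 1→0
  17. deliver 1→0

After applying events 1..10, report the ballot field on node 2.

3

after 1 — timeout(0): n0:cand/b3/[-]
after 2 — deliver 0→2: n2:foll/b3/[-]
after 3 — deliver 2→0: n0:lead/b3/[-]
after 4 — propose(0,'w'): ·
after 5 — deliver 0→1: n1:foll/b3/[-]
after 6 — deliver 1→0: ·
after 7 — deliver 2→0: ·
after 8 — deliver 1→0: ·
after 9 — crash(2): n2:✗foll/b3/[-]
after 10 — deliver 0→2: ·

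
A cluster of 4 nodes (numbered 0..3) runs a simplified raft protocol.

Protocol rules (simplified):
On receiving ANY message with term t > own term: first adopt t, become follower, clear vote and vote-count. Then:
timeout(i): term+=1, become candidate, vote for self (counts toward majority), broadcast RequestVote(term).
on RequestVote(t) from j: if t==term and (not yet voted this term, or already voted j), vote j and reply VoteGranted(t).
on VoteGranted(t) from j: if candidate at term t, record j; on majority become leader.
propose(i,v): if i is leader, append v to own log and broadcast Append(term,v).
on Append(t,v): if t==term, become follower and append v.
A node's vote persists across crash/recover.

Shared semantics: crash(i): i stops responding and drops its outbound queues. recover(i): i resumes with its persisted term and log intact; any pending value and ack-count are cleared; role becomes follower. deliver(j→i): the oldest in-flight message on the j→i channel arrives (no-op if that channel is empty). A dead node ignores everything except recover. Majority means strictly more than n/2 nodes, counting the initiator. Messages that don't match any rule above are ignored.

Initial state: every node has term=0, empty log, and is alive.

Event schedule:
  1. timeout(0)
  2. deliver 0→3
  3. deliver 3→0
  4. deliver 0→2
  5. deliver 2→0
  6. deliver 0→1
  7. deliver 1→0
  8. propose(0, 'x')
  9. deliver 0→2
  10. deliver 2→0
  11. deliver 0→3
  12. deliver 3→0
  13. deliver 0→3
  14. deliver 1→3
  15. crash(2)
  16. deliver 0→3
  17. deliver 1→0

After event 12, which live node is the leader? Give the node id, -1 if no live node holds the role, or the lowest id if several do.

0

after 1 — timeout(0): n0:cand/t1/[-]
after 2 — deliver 0→3: n3:foll/t1/[-]
after 3 — deliver 3→0: ·
after 4 — deliver 0→2: n2:foll/t1/[-]
after 5 — deliver 2→0: n0:lead/t1/[-]
after 6 — deliver 0→1: n1:foll/t1/[-]
after 7 — deliver 1→0: ·
after 8 — propose(0,'x'): n0:lead/t1/[x]
after 9 — deliver 0→2: n2:foll/t1/[x]
after 10 — deliver 2→0: ·
after 11 — deliver 0→3: n3:foll/t1/[x]
after 12 — deliver 3→0: ·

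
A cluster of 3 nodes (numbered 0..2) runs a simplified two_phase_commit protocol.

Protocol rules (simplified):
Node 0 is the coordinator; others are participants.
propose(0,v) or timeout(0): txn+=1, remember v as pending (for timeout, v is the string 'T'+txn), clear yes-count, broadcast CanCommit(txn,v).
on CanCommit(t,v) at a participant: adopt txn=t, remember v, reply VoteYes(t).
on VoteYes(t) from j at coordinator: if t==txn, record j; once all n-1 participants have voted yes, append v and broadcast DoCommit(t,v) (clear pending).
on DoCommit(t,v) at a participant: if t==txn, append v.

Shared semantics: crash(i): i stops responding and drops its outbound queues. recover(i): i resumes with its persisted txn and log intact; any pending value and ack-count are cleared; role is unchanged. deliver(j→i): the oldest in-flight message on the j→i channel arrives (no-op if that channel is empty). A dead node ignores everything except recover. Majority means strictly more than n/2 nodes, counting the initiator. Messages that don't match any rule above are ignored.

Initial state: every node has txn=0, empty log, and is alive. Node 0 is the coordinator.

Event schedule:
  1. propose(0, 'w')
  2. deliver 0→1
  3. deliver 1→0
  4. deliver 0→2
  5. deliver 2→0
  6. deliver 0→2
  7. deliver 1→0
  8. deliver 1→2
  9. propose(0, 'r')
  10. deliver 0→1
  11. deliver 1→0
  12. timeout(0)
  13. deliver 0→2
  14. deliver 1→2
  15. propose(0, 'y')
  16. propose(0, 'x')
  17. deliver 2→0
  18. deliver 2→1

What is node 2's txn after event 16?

1. propose(0,'w'):  <0:coor t1 ->
2. deliver 0→1:  <1:part t1 ->
3. deliver 1→0:  nop
4. deliver 0→2:  <2:part t1 ->
5. deliver 2→0:  <0:coor t1 w>
6. deliver 0→2:  <2:part t1 w>
7. deliver 1→0:  nop
8. deliver 1→2:  nop
9. propose(0,'r'):  <0:coor t2 w>
10. deliver 0→1:  <1:part t1 w>
11. deliver 1→0:  nop
12. timeout(0):  <0:coor t3 w>
13. deliver 0→2:  <2:part t2 w>
14. deliver 1→2:  nop
15. propose(0,'y'):  <0:coor t4 w>
16. propose(0,'x'):  <0:coor t5 w>

2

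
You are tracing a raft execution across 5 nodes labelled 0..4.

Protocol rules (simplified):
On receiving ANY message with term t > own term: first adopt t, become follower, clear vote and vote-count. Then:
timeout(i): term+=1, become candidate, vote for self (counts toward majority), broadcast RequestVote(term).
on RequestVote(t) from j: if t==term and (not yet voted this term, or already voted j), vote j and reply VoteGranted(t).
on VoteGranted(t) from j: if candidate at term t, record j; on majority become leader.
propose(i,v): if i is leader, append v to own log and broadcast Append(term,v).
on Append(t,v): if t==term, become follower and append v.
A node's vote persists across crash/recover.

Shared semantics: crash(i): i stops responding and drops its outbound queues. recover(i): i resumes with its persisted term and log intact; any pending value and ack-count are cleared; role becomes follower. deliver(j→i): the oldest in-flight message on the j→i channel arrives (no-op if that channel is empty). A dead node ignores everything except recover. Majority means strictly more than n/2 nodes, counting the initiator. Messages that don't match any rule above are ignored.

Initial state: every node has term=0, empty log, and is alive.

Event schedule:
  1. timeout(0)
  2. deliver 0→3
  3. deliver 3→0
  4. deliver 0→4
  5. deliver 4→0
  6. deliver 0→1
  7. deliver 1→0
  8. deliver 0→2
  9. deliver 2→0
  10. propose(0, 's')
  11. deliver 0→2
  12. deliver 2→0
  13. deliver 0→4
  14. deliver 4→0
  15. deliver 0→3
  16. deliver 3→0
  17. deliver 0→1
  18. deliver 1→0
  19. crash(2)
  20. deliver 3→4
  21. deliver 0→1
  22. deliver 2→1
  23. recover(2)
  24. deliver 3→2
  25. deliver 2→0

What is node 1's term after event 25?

after 1 — timeout(0): n0:cand/t1/[-]
after 2 — deliver 0→3: n3:foll/t1/[-]
after 3 — deliver 3→0: ·
after 4 — deliver 0→4: n4:foll/t1/[-]
after 5 — deliver 4→0: n0:lead/t1/[-]
after 6 — deliver 0→1: n1:foll/t1/[-]
after 7 — deliver 1→0: ·
after 8 — deliver 0→2: n2:foll/t1/[-]
after 9 — deliver 2→0: ·
after 10 — propose(0,'s'): n0:lead/t1/[s]
after 11 — deliver 0→2: n2:foll/t1/[s]
after 12 — deliver 2→0: ·
after 13 — deliver 0→4: n4:foll/t1/[s]
after 14 — deliver 4→0: ·
after 15 — deliver 0→3: n3:foll/t1/[s]
after 16 — deliver 3→0: ·
after 17 — deliver 0→1: n1:foll/t1/[s]
after 18 — deliver 1→0: ·
after 19 — crash(2): n2:✗foll/t1/[s]
after 20 — deliver 3→4: ·
after 21 — deliver 0→1: ·
after 22 — deliver 2→1: ·
after 23 — recover(2): n2:foll/t1/[s]
after 24 — deliver 3→2: ·
after 25 — deliver 2→0: ·

1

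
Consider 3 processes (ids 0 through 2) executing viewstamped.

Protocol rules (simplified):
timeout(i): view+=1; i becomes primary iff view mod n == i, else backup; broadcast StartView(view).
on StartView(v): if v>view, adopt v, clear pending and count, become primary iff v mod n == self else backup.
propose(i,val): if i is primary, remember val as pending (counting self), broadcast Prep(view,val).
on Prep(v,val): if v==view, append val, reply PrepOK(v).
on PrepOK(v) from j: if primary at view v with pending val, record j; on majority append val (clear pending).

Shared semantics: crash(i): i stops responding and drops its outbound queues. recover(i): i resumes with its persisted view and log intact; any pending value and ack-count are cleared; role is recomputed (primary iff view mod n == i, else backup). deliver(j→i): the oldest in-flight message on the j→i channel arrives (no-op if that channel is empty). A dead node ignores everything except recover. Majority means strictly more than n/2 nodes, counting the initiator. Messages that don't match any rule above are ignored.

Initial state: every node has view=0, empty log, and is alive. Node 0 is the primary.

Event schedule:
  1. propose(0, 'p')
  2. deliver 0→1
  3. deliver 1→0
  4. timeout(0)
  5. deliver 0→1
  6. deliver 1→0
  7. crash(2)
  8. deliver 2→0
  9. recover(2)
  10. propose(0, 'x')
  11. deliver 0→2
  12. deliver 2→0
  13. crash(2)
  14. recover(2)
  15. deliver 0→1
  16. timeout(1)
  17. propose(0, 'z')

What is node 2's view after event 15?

after 1 — propose(0,'p'): ·
after 2 — deliver 0→1: n1:back/v0/[p]
after 3 — deliver 1→0: n0:prim/v0/[p]
after 4 — timeout(0): n0:back/v1/[p]
after 5 — deliver 0→1: n1:prim/v1/[p]
after 6 — deliver 1→0: ·
after 7 — crash(2): n2:✗back/v0/[-]
after 8 — deliver 2→0: ·
after 9 — recover(2): n2:back/v0/[-]
after 10 — propose(0,'x'): ·
after 11 — deliver 0→2: n2:back/v0/[p]
after 12 — deliver 2→0: ·
after 13 — crash(2): n2:✗back/v0/[p]
after 14 — recover(2): n2:back/v0/[p]
after 15 — deliver 0→1: ·

0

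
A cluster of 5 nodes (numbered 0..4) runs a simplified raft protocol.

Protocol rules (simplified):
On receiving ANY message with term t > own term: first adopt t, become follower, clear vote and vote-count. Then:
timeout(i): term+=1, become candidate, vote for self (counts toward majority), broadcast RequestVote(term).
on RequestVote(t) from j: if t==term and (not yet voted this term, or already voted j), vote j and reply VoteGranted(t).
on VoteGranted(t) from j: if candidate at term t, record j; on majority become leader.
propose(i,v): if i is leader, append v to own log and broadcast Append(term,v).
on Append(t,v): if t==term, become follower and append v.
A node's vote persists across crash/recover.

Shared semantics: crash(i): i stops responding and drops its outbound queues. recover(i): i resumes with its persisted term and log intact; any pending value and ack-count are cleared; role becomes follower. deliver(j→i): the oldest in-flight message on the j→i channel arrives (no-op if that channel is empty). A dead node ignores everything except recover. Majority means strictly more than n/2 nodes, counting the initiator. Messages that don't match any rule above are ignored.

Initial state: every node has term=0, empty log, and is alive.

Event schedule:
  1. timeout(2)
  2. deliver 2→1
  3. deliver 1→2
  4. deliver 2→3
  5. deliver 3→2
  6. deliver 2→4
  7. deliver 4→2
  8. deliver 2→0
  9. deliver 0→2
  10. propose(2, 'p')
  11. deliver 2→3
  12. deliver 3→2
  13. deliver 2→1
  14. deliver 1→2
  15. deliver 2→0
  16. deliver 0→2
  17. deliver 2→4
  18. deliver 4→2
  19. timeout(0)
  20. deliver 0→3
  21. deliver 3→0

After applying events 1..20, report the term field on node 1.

e1 timeout(2): 2[cand,t=1,-]
e2 deliver 2→1: 1[foll,t=1,-]
e3 deliver 1→2: ·
e4 deliver 2→3: 3[foll,t=1,-]
e5 deliver 3→2: 2[lead,t=1,-]
e6 deliver 2→4: 4[foll,t=1,-]
e7 deliver 4→2: ·
e8 deliver 2→0: 0[foll,t=1,-]
e9 deliver 0→2: ·
e10 propose(2,'p'): 2[lead,t=1,p]
e11 deliver 2→3: 3[foll,t=1,p]
e12 deliver 3→2: ·
e13 deliver 2→1: 1[foll,t=1,p]
e14 deliver 1→2: ·
e15 deliver 2→0: 0[foll,t=1,p]
e16 deliver 0→2: ·
e17 deliver 2→4: 4[foll,t=1,p]
e18 deliver 4→2: ·
e19 timeout(0): 0[cand,t=2,p]
e20 deliver 0→3: 3[foll,t=2,p]

1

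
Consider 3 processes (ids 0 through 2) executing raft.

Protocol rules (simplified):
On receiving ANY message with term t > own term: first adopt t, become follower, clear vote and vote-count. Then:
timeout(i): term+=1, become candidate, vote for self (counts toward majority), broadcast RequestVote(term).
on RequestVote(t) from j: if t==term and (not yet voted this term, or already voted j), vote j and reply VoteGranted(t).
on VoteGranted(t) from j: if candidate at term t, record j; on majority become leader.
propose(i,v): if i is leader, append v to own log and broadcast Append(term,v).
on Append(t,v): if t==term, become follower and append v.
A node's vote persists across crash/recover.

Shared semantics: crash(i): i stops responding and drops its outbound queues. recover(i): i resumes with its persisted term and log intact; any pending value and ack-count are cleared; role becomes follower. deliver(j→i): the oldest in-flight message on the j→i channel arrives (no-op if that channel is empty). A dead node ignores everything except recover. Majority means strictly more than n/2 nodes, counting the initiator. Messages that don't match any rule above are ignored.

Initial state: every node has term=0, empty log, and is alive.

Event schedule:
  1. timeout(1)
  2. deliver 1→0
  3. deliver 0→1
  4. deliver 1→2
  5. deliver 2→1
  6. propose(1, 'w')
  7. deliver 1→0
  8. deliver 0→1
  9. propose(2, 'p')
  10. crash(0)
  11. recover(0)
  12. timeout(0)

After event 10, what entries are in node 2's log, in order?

1. timeout(1):  <1:cand t1 ->
2. deliver 1→0:  <0:foll t1 ->
3. deliver 0→1:  <1:lead t1 ->
4. deliver 1→2:  <2:foll t1 ->
5. deliver 2→1:  nop
6. propose(1,'w'):  <1:lead t1 w>
7. deliver 1→0:  <0:foll t1 w>
8. deliver 0→1:  nop
9. propose(2,'p'):  nop
10. crash(0):  <0:✗foll t1 w>

empty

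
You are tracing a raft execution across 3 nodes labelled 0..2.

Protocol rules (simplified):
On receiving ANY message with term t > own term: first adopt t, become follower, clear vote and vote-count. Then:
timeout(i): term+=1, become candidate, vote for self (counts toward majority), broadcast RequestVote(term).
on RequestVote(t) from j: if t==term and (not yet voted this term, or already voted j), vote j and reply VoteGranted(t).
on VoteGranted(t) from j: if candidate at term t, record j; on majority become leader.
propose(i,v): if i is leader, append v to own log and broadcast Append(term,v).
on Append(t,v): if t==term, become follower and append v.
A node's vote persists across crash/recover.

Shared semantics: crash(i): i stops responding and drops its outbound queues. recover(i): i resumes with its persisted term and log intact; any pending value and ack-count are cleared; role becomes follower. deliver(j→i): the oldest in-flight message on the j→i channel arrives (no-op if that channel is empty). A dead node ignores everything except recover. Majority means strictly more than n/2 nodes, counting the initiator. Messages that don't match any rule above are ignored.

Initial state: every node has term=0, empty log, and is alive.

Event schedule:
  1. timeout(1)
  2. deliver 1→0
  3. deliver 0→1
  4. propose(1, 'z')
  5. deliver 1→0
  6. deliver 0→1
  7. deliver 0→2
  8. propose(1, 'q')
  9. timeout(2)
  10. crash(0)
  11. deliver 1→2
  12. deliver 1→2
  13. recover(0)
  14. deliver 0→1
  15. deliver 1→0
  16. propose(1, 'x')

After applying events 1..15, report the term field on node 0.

1

[1] timeout(1) → N1(cand t1 [-])
[2] deliver 1→0 → N0(foll t1 [-])
[3] deliver 0→1 → N1(lead t1 [-])
[4] propose(1,'z') → N1(lead t1 [z])
[5] deliver 1→0 → N0(foll t1 [z])
[6] deliver 0→1 → ∅
[7] deliver 0→2 → ∅
[8] propose(1,'q') → N1(lead t1 [z,q])
[9] timeout(2) → N2(cand t1 [-])
[10] crash(0) → N0(✗foll t1 [z])
[11] deliver 1→2 → ∅
[12] deliver 1→2 → N2(foll t1 [z])
[13] recover(0) → N0(foll t1 [z])
[14] deliver 0→1 → ∅
[15] deliver 1→0 → N0(foll t1 [z,q])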